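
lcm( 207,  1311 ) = 3933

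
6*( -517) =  - 3102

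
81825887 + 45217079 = 127042966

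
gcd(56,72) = 8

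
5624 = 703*8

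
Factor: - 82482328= - 2^3*10310291^1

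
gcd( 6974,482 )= 2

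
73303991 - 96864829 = - 23560838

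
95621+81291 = 176912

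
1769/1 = 1769 = 1769.00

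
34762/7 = 4966= 4966.00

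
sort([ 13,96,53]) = [ 13,53, 96]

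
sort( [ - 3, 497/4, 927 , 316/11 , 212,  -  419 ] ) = [ - 419, - 3 , 316/11,497/4, 212, 927]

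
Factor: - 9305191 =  - 7^1 * 1329313^1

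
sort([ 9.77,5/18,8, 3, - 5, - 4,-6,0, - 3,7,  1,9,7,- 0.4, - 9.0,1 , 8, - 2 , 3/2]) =[ - 9.0 ,-6,-5, - 4, - 3,-2, - 0.4, 0,5/18,1,1,3/2,3, 7,  7,8,8,9,9.77] 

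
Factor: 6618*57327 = 2^1 * 3^2*97^1*197^1*1103^1=379390086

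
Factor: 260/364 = 5/7 = 5^1*7^( - 1)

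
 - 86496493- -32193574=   -  54302919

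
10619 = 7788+2831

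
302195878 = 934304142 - 632108264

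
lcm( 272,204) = 816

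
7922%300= 122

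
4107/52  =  78 + 51/52 = 78.98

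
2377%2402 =2377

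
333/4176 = 37/464 =0.08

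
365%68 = 25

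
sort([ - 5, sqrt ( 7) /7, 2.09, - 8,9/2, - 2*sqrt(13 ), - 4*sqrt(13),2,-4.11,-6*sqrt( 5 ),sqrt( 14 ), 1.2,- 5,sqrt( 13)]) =[ - 4 *sqrt(13) ,  -  6*sqrt( 5 ), - 8, - 2*sqrt(13 ), - 5 , -5,  -  4.11,sqrt(7 ) /7,  1.2,2,2.09, sqrt(13 ),sqrt( 14),9/2]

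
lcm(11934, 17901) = 35802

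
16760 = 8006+8754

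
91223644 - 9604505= 81619139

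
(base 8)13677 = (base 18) 10dd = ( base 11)4627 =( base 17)140A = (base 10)6079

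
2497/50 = 2497/50=49.94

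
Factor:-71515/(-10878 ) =2^(-1)*3^(- 1)*5^1 * 7^(- 2)*37^( - 1)*14303^1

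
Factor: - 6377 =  - 7^1 * 911^1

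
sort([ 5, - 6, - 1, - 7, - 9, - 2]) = [ - 9,-7, - 6 , - 2, - 1, 5 ] 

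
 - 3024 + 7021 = 3997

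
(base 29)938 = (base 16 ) 1df0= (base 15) 240e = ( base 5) 221124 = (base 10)7664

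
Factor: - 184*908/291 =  - 167072/291 = -2^5*3^(  -  1 ) * 23^1*97^ (-1 )*227^1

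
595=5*119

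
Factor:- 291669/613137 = -7^( - 1 )*17^1 *19^1*97^(  -  1) = -323/679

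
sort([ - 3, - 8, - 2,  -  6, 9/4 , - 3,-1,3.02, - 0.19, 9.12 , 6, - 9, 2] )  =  [ - 9,-8, -6, - 3 , -3, - 2,-1, - 0.19, 2,9/4,3.02, 6,9.12]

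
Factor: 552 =2^3 * 3^1*23^1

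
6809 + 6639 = 13448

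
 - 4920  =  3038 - 7958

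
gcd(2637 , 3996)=9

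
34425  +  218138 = 252563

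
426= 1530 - 1104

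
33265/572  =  58  +  89/572=58.16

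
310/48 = 6 + 11/24 = 6.46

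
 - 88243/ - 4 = 22060+3/4 = 22060.75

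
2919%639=363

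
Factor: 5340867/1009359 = 1780289/336453 = 3^( - 1 )*7^1*13^( - 1 )*197^1*1291^1*8627^( - 1) 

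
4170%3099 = 1071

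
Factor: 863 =863^1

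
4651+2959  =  7610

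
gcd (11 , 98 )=1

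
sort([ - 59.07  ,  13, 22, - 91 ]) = [ - 91, - 59.07, 13,  22] 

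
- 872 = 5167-6039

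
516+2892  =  3408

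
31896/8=3987 = 3987.00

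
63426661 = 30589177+32837484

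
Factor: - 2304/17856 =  - 2^2*31^ ( - 1) = -  4/31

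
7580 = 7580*1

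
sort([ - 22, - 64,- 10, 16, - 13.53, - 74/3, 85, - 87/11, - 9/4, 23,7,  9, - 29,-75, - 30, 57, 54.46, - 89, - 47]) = [ - 89,-75, - 64, - 47, - 30, - 29, - 74/3,-22,  -  13.53,-10 , - 87/11, -9/4, 7, 9,16 , 23, 54.46,57, 85] 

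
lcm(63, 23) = 1449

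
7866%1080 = 306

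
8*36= 288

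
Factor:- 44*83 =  - 3652 = - 2^2*11^1*83^1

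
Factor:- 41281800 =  - 2^3*3^1 * 5^2*7^1*9829^1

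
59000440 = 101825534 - 42825094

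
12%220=12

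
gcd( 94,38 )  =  2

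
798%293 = 212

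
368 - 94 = 274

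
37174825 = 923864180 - 886689355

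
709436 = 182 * 3898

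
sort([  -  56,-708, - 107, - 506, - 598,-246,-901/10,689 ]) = [-708, - 598,-506,-246,  -  107, - 901/10, - 56,689] 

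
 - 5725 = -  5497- 228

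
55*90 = 4950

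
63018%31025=968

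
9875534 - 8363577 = 1511957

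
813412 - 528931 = 284481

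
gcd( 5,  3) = 1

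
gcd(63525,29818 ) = 1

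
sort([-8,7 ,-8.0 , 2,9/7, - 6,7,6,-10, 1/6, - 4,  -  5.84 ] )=[-10,-8,-8.0, - 6, - 5.84, - 4,1/6,9/7, 2,6,  7,7] 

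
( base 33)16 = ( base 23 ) 1g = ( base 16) 27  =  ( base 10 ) 39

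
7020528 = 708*9916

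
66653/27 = 2468 + 17/27=   2468.63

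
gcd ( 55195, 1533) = 7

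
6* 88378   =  530268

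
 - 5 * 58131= - 290655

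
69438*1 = 69438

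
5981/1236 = 4 + 1037/1236 =4.84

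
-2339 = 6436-8775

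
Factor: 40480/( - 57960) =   -  44/63 =-2^2*3^( - 2)*7^(  -  1 ) * 11^1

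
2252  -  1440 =812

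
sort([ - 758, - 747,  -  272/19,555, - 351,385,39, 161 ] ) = [ - 758, - 747, - 351, - 272/19,39,161, 385,555]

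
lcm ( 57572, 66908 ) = 2475596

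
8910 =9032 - 122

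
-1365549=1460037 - 2825586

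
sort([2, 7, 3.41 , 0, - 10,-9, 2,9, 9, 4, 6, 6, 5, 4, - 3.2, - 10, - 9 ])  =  [ - 10, -10, - 9, - 9, - 3.2,0,  2, 2, 3.41, 4, 4, 5,  6, 6, 7,9, 9 ]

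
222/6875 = 222/6875 = 0.03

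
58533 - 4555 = 53978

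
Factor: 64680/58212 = 2^1*3^(-2 )*5^1 = 10/9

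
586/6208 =293/3104 = 0.09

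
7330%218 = 136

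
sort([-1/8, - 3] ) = [ - 3, - 1/8]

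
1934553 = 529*3657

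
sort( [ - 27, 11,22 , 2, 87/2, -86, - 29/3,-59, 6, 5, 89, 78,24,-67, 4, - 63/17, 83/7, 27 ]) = [ - 86, - 67, - 59, - 27, - 29/3, - 63/17, 2, 4, 5,6, 11,83/7,22, 24,  27 , 87/2,78, 89 ] 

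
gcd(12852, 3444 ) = 84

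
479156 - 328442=150714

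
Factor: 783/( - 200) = - 2^(-3) *3^3*5^ ( - 2)*29^1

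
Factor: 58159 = 19^1*3061^1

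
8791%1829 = 1475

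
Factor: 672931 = 7^1 *251^1*383^1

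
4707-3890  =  817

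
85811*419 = 35954809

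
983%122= 7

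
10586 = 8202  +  2384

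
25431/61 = 25431/61 = 416.90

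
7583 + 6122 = 13705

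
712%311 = 90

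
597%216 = 165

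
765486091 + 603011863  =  1368497954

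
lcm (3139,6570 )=282510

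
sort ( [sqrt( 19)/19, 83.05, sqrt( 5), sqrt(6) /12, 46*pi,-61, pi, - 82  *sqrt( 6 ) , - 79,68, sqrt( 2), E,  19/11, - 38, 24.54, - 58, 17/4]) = [ - 82*sqrt( 6),-79, - 61, - 58, -38, sqrt (6)/12,sqrt( 19)/19, sqrt( 2), 19/11,sqrt( 5), E , pi, 17/4,24.54, 68, 83.05, 46*pi]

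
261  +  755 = 1016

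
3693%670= 343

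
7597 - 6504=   1093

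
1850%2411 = 1850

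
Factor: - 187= - 11^1*17^1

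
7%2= 1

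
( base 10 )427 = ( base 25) h2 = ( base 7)1150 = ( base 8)653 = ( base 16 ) 1AB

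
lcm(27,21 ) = 189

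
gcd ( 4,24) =4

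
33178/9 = 33178/9 = 3686.44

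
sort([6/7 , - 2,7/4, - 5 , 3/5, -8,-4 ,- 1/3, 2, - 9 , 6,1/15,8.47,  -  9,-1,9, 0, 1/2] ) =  [ - 9, - 9,-8 , - 5, - 4, - 2, - 1, - 1/3, 0,1/15,1/2,3/5, 6/7, 7/4, 2,6 , 8.47 , 9]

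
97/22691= 97/22691 = 0.00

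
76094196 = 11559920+64534276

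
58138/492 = 709/6 = 118.17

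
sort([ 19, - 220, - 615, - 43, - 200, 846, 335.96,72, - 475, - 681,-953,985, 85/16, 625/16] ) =[ - 953, - 681,-615, - 475, - 220, - 200, - 43, 85/16 , 19, 625/16, 72, 335.96, 846, 985] 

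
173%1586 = 173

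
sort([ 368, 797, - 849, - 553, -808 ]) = [ - 849, - 808,-553,368, 797]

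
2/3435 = 2/3435= 0.00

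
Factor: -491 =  - 491^1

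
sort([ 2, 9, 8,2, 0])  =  [ 0, 2,  2 , 8,9 ]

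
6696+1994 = 8690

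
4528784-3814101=714683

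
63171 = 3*21057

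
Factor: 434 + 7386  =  2^2*5^1 *17^1*23^1 = 7820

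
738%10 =8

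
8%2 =0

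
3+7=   10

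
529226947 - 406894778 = 122332169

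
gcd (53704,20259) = 1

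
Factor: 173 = 173^1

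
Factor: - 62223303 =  - 3^1*23^1*901787^1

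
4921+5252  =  10173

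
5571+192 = 5763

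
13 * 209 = 2717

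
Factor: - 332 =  - 2^2*83^1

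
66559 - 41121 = 25438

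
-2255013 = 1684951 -3939964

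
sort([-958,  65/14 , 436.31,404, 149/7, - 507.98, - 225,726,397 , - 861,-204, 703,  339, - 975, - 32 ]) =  [ - 975, - 958, - 861, - 507.98, - 225, - 204, - 32,65/14, 149/7,339,397,404,436.31, 703,  726]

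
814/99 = 8+2/9 = 8.22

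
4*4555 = 18220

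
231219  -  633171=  - 401952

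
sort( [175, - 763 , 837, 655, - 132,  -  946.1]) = [ - 946.1, - 763 , - 132, 175,655, 837] 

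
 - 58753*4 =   -  235012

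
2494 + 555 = 3049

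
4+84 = 88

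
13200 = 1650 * 8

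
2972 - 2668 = 304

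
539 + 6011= 6550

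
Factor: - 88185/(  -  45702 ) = 29395/15234 = 2^( - 1) * 3^ (-1 )*5^1*2539^ ( - 1)*5879^1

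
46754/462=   101 + 46/231 = 101.20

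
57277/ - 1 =  -  57277/1 = - 57277.00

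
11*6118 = 67298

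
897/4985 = 897/4985 = 0.18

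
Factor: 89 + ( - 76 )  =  13^1 = 13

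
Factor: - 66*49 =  - 3234 = - 2^1*3^1*7^2*11^1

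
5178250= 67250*77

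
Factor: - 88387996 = -2^2*22096999^1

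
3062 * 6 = 18372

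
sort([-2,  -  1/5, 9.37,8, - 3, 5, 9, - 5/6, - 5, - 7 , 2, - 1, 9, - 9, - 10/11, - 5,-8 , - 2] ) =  [-9,  -  8,-7, - 5, - 5, - 3,-2, - 2, - 1,-10/11, - 5/6, - 1/5, 2,5,8, 9, 9, 9.37 ] 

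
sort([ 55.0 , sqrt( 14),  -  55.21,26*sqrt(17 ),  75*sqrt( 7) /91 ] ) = [ - 55.21,75*sqrt( 7 ) /91, sqrt( 14), 55.0,26*sqrt( 17 ) ] 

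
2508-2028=480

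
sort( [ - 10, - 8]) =[ - 10, - 8 ]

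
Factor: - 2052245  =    -  5^1*13^1*31573^1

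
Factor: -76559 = - 7^1 * 10937^1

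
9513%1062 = 1017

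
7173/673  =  7173/673=10.66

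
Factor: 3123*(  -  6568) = -20511864   =  - 2^3 * 3^2*347^1*821^1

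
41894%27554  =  14340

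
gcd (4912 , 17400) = 8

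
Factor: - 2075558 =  - 2^1*641^1*1619^1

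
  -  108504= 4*( - 27126 )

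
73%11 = 7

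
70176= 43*1632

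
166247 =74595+91652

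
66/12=11/2=5.50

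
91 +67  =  158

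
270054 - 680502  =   - 410448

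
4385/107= 4385/107=40.98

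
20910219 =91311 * 229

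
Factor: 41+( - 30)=11= 11^1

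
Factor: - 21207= -3^1*7069^1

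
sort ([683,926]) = [683,  926 ] 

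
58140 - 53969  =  4171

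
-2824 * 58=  - 163792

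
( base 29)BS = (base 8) 533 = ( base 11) 296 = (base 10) 347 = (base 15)182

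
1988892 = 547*3636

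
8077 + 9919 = 17996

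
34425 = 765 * 45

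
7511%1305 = 986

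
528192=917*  576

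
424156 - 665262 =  - 241106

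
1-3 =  - 2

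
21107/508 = 41 +279/508 = 41.55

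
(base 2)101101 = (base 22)21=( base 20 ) 25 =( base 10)45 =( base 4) 231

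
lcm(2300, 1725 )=6900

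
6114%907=672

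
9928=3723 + 6205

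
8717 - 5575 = 3142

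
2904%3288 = 2904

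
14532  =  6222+8310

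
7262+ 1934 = 9196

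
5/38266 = 5/38266 = 0.00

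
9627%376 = 227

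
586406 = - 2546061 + 3132467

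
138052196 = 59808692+78243504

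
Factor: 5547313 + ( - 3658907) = 2^1*13^2*37^1*151^1 = 1888406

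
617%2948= 617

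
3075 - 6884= - 3809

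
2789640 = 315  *8856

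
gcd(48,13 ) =1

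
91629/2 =91629/2 = 45814.50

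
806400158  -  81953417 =724446741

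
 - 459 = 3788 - 4247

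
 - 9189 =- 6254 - 2935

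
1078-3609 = -2531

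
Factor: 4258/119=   2^1 * 7^(  -  1 )*17^( - 1)*2129^1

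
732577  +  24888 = 757465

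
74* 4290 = 317460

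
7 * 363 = 2541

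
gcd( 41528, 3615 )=1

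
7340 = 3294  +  4046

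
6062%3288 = 2774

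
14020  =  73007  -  58987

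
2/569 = 2/569=0.00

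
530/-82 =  - 265/41=- 6.46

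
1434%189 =111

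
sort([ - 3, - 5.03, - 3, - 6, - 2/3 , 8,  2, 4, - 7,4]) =[ -7, - 6, - 5.03 , - 3, - 3,-2/3, 2, 4, 4,  8 ] 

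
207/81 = 2 + 5/9 = 2.56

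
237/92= 2 + 53/92 = 2.58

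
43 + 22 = 65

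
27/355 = 27/355 = 0.08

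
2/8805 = 2/8805 = 0.00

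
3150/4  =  1575/2 = 787.50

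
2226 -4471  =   - 2245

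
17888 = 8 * 2236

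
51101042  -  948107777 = - 897006735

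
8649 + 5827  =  14476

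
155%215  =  155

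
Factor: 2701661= 2701661^1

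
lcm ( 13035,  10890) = 860310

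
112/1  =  112= 112.00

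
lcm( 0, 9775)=0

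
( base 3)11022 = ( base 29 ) 40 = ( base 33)3H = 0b1110100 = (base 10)116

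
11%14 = 11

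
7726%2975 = 1776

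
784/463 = 1+321/463  =  1.69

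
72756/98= 742  +  20/49 = 742.41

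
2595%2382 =213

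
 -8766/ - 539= 16 + 142/539 = 16.26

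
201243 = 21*9583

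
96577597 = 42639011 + 53938586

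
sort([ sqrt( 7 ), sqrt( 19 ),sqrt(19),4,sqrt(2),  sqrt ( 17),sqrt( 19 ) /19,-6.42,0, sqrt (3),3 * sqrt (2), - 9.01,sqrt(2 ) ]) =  [  -  9.01, - 6.42,0,sqrt( 19) /19,sqrt ( 2), sqrt(2 ), sqrt (3), sqrt ( 7), 4,sqrt( 17 ),3* sqrt( 2),sqrt( 19 ), sqrt( 19 )] 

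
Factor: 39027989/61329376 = 2^(-5) * 7^1 * 11^1*13^1*127^1*307^1*1916543^ ( - 1 )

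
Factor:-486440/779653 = -2^3*5^1*7^(-1)*127^(-1 )*877^(  -  1 )*12161^1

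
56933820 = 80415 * 708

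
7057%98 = 1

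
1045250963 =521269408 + 523981555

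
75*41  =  3075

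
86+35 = 121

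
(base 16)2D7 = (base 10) 727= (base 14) 39D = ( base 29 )p2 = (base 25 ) 142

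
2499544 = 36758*68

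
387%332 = 55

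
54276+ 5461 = 59737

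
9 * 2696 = 24264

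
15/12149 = 15/12149 = 0.00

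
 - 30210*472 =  - 14259120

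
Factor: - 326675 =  - 5^2*73^1* 179^1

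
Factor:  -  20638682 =- 2^1*23^1 *448667^1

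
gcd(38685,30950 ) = 5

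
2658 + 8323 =10981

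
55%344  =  55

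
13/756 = 13/756 = 0.02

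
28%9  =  1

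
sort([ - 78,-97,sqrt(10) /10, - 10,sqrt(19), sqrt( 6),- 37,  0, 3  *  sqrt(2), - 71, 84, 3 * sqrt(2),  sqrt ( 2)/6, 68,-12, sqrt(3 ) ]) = [ - 97,-78, - 71, - 37  ,-12, - 10,0,sqrt ( 2)/6, sqrt( 10 )/10, sqrt( 3 ),sqrt ( 6), 3*sqrt (2 ),3 * sqrt(2), sqrt(19),  68 , 84 ] 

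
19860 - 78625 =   -  58765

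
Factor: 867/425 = 51/25  =  3^1  *  5^ ( - 2)*17^1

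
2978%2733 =245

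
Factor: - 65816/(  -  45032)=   13^(- 1 )*19^1 = 19/13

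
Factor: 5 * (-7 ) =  -5^1* 7^1 =-35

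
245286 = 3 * 81762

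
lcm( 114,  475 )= 2850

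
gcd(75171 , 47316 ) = 3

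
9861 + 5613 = 15474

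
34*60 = 2040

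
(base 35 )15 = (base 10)40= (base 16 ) 28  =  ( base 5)130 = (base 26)1E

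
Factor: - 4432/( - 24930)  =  2^3 * 3^(  -  2 )*5^( - 1) = 8/45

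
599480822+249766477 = 849247299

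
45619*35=1596665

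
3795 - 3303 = 492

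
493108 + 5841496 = 6334604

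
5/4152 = 5/4152=0.00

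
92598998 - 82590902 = 10008096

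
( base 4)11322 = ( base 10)378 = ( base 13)231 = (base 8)572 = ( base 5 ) 3003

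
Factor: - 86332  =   - 2^2*113^1*191^1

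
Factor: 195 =3^1*5^1*13^1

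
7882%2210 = 1252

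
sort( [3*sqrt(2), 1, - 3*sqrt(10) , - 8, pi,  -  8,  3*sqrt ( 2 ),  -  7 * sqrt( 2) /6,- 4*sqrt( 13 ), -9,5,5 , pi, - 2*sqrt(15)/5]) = [ - 4*sqrt( 13), - 3*sqrt(  10), - 9,  -  8,-8, - 7 * sqrt (2)/6,-2 * sqrt( 15 )/5,1 , pi, pi, 3 * sqrt ( 2 ),  3*sqrt(2 ) , 5,  5 ] 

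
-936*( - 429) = 401544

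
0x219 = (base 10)537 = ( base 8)1031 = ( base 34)FR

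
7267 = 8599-1332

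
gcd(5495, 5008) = 1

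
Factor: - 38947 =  - 17^1*29^1 * 79^1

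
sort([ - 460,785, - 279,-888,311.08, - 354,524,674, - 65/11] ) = [ - 888, - 460, - 354,  -  279, - 65/11,311.08,524,674,785] 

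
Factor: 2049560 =2^3*5^1 * 51239^1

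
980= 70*14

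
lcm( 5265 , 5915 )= 479115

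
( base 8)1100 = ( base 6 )2400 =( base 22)144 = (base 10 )576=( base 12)400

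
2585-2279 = 306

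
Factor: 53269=53269^1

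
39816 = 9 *4424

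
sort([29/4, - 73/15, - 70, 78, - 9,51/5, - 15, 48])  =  [ - 70, - 15, - 9, - 73/15, 29/4, 51/5,48,78] 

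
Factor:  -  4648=-2^3*7^1*83^1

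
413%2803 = 413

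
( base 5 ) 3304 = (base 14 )246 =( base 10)454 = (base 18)174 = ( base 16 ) 1c6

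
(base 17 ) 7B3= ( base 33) 212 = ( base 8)4245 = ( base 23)445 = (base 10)2213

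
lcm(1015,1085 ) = 31465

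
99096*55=5450280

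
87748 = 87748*1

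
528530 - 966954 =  - 438424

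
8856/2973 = 2+970/991 = 2.98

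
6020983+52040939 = 58061922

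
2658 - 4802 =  - 2144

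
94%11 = 6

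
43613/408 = 106  +  365/408 = 106.89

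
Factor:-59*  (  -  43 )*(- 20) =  - 50740 = - 2^2 * 5^1*43^1*59^1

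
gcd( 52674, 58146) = 6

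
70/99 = 70/99 =0.71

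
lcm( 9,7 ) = 63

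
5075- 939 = 4136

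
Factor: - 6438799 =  - 6438799^1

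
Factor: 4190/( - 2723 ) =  - 2^1*5^1*7^(-1 )*389^( - 1 )*419^1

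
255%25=5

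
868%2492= 868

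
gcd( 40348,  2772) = 308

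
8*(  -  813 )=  - 6504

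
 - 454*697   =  - 316438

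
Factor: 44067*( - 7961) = - 3^1 *19^1*37^1 * 397^1*419^1= - 350817387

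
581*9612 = 5584572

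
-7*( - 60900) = 426300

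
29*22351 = 648179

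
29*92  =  2668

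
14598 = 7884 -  - 6714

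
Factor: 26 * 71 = 1846 = 2^1*13^1*71^1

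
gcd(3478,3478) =3478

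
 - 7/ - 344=7/344 = 0.02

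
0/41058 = 0 = 0.00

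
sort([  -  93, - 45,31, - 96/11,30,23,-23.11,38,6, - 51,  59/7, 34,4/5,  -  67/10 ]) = [-93,-51,-45,- 23.11, - 96/11, - 67/10,4/5,6, 59/7,23, 30, 31,34,38] 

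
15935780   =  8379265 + 7556515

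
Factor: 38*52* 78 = 2^4*3^1*13^2 * 19^1 =154128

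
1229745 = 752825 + 476920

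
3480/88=39 + 6/11= 39.55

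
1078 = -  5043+6121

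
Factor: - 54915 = - 3^1*5^1*7^1* 523^1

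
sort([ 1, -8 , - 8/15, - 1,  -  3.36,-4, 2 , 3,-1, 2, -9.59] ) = [ - 9.59,-8, - 4,- 3.36, - 1, - 1,-8/15,1, 2,2,3 ]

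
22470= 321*70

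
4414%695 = 244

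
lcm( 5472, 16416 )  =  16416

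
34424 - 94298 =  - 59874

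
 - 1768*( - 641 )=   1133288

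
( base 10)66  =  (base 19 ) 39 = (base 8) 102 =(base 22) 30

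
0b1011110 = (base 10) 94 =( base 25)3j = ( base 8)136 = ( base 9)114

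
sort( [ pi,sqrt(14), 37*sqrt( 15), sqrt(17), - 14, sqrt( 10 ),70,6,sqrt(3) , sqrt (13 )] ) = [  -  14, sqrt(3 ), pi, sqrt(10) , sqrt(13), sqrt( 14 ), sqrt(17), 6,  70,37*sqrt(15 ) ] 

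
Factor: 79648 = 2^5 * 19^1*131^1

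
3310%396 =142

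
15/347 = 15/347 = 0.04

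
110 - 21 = 89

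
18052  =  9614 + 8438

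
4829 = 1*4829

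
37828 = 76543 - 38715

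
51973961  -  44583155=7390806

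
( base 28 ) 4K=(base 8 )204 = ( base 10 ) 132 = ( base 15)8C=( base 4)2010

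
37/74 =1/2 = 0.50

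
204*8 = 1632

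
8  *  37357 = 298856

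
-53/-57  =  53/57 =0.93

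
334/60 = 5 + 17/30 = 5.57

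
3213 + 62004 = 65217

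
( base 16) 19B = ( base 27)F6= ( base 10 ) 411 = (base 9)506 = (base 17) 173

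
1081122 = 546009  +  535113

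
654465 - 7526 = 646939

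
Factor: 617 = 617^1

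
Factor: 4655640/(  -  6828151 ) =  - 2^3*3^1*5^1*11^( - 1 )*3527^1*56431^( - 1 ) = - 423240/620741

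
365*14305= 5221325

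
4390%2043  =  304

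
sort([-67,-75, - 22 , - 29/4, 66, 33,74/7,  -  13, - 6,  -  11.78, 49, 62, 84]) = [ - 75, - 67, - 22, - 13, - 11.78,-29/4,-6,  74/7, 33, 49,62, 66,84 ]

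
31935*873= 27879255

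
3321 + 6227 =9548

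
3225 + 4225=7450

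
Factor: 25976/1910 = 68/5 =2^2*5^( - 1)*17^1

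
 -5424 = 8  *( - 678 ) 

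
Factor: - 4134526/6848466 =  - 3^( - 1 ) * 11^1*23^1*29^ ( -1)*8171^1 * 39359^ ( - 1)=- 2067263/3424233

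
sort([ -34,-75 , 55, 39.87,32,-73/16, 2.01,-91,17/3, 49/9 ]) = [ - 91, - 75, - 34 ,-73/16 , 2.01, 49/9,17/3, 32, 39.87, 55]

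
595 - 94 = 501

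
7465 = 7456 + 9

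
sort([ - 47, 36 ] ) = [ - 47, 36]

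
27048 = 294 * 92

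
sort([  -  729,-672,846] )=[ - 729, - 672,846] 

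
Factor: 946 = 2^1*11^1*43^1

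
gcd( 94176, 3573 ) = 9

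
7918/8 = 989 + 3/4 = 989.75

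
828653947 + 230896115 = 1059550062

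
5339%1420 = 1079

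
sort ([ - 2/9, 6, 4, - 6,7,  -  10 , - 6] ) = [ - 10,-6, - 6,-2/9, 4,  6,7 ] 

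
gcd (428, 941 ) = 1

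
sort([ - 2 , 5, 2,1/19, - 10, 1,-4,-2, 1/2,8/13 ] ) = [-10, - 4,-2, - 2,1/19, 1/2, 8/13, 1, 2, 5 ]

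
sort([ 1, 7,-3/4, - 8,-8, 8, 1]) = [ - 8 , - 8, - 3/4,1,  1 , 7, 8] 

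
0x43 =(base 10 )67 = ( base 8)103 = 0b1000011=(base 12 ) 57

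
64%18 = 10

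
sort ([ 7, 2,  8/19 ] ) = [8/19,2,7 ]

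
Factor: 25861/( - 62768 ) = - 2^(  -  4 )*11^1*2351^1*3923^( - 1)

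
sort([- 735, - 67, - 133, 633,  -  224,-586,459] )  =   [-735, - 586, - 224 , - 133, - 67, 459 , 633]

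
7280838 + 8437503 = 15718341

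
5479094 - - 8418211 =13897305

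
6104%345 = 239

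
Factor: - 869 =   -  11^1*79^1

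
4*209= 836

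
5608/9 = 623 + 1/9 = 623.11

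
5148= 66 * 78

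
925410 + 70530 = 995940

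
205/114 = 205/114  =  1.80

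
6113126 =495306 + 5617820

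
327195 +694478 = 1021673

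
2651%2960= 2651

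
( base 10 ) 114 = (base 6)310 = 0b1110010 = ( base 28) 42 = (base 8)162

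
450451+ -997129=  - 546678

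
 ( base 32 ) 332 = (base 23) 5mj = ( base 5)100140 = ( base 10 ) 3170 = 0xc62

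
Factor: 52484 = 2^2*13121^1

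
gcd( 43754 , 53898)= 2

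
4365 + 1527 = 5892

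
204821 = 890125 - 685304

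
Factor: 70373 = 70373^1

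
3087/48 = 64+5/16 = 64.31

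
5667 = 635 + 5032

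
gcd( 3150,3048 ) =6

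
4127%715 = 552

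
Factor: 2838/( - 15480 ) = -2^(-2 )*3^( - 1 ) * 5^ ( - 1)* 11^1 = - 11/60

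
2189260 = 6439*340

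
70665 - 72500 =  - 1835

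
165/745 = 33/149 = 0.22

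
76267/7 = 76267/7 =10895.29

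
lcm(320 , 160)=320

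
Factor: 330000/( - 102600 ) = -2^1*3^( - 2)*5^2*11^1*19^ (- 1 )= -550/171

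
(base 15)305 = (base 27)p5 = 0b1010101000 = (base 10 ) 680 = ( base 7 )1661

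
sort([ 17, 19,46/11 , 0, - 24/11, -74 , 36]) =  [ -74 , - 24/11, 0,  46/11, 17 , 19,36 ] 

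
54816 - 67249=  - 12433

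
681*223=151863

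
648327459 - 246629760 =401697699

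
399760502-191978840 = 207781662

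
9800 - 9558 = 242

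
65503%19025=8428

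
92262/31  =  2976+6/31= 2976.19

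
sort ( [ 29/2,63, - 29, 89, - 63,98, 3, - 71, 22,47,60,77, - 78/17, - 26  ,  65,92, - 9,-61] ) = [ - 71, - 63, - 61, - 29,- 26,- 9, - 78/17 , 3,29/2, 22, 47, 60,63,65, 77,89,92,98 ] 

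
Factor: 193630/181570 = 289/271 =17^2*271^(-1)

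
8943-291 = 8652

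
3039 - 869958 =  - 866919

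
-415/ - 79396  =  415/79396 = 0.01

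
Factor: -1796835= -3^1*5^1*103^1 * 1163^1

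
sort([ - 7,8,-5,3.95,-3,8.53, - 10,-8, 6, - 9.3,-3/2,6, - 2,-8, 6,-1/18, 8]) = [ - 10, - 9.3,  -  8 , - 8, - 7, - 5,  -  3, - 2,-3/2,  -  1/18 , 3.95, 6,6,6,8,8, 8.53]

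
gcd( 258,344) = 86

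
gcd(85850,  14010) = 10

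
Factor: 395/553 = 5/7 = 5^1*7^( - 1) 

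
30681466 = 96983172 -66301706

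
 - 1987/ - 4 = 1987/4=496.75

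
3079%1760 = 1319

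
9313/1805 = 5+ 288/1805 = 5.16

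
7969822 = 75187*106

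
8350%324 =250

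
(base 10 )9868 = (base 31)A8A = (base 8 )23214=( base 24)H34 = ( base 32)9kc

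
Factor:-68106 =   -  2^1*3^1*11351^1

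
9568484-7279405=2289079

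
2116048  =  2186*968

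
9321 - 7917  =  1404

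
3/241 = 3/241  =  0.01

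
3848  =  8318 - 4470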